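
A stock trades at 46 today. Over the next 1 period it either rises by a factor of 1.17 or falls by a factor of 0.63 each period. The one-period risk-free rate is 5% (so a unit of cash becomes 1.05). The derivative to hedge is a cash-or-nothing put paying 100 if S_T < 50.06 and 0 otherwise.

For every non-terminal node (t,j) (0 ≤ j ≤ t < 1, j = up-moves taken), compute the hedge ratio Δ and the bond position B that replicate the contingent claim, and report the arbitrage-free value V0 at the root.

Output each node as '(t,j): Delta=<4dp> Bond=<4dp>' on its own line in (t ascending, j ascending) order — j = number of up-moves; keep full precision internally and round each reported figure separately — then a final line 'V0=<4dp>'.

Under the risk-neutral measure, an up-move has probability p* = (R−d)/(u−d) = 0.7778 and values discount at R = 1.05.
Payoff layer (t=1): V(1,0)=100.0000, V(1,1)=0.0000
  t=0,j=0: stock 46.0000 → up 53.8200 (V=0.0000), down 28.9800 (V=100.0000). Price 21.1640; hedge Δ=-4.0258, bond B=206.3492.
Self-financing check: at every node Δ·S+B equals the discounted successor values.

(0,0): Delta=-4.0258 Bond=206.3492
V0=21.1640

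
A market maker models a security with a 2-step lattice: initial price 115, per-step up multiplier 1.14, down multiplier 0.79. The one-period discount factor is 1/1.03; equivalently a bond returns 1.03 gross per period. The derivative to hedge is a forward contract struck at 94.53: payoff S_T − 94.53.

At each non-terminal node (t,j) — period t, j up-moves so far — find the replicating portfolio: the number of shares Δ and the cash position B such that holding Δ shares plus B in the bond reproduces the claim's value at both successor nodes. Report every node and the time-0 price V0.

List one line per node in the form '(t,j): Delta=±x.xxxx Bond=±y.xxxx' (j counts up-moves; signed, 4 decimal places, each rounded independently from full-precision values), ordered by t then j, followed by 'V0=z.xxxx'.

(0,0): Delta=1.0000 Bond=-89.1036
(1,0): Delta=1.0000 Bond=-91.7767
(1,1): Delta=1.0000 Bond=-91.7767
V0=25.8964

Risk-neutral probability p* = (R−d)/(u−d) = (1.03−0.79)/(1.14−0.79) = 0.6857.
Terminal payoffs: V(2,0)=-22.7585, V(2,1)=9.0390, V(2,2)=54.9240
(1,0): S=90.8500. Δ = (V_up−V_dn)/(S_up−S_dn) = (9.0390−-22.7585)/(103.5690−71.7715) = 1.0000. V = [p*·9.0390 + (1−p*)·-22.7585]/1.03 = -0.9267. B = V − Δ·S = -91.7767.
(1,1): S=131.1000. Δ = (V_up−V_dn)/(S_up−S_dn) = (54.9240−9.0390)/(149.4540−103.5690) = 1.0000. V = [p*·54.9240 + (1−p*)·9.0390]/1.03 = 39.3233. B = V − Δ·S = -91.7767.
(0,0): S=115.0000. Δ = (V_up−V_dn)/(S_up−S_dn) = (39.3233−-0.9267)/(131.1000−90.8500) = 1.0000. V = [p*·39.3233 + (1−p*)·-0.9267]/1.03 = 25.8964. B = V − Δ·S = -89.1036.
Check: Δ(0,0)·S0 + B(0,0) = 25.8964 = V0.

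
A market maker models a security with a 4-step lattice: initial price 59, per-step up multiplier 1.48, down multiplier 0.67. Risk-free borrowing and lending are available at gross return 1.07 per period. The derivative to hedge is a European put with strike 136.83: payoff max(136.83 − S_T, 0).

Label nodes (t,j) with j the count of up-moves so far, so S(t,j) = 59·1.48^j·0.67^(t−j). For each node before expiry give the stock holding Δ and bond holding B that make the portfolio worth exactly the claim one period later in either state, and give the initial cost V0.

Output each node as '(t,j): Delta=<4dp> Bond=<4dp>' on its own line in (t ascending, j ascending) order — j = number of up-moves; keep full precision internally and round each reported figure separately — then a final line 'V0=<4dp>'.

The replicating-portfolio and risk-neutral prices coincide; use p* = (1.07−0.67)/(1.48−0.67) = 0.4938 for the latter.
Terminal values V(4,·): V(4,0)=124.9408, V(4,1)=110.5674, V(4,2)=78.8170, V(4,3)=8.6820, V(4,4)=0.0000
Node (3,0) S=17.7450: V=(p*·110.5674+(1−p*)·124.9408)/1.07=110.1335; Δ=(110.5674−124.9408)/(26.2626−11.8892)=-1.0000; B=V−Δ·S=127.8785
Node (3,1) S=39.1979: V=(p*·78.8170+(1−p*)·110.5674)/1.07=88.6806; Δ=(78.8170−110.5674)/(58.0130−26.2626)=-1.0000; B=V−Δ·S=127.8785
Node (3,2) S=86.5865: V=(p*·8.6820+(1−p*)·78.8170)/1.07=41.2920; Δ=(8.6820−78.8170)/(128.1480−58.0130)=-1.0000; B=V−Δ·S=127.8785
Node (3,3) S=191.2657: V=(p*·0.0000+(1−p*)·8.6820)/1.07=4.1071; Δ=(0.0000−8.6820)/(283.0733−128.1480)=-0.0560; B=V−Δ·S=14.8255
Node (2,0) S=26.4851: V=(p*·88.6806+(1−p*)·110.1335)/1.07=93.0275; Δ=(88.6806−110.1335)/(39.1979−17.7450)=-1.0000; B=V−Δ·S=119.5126
Node (2,1) S=58.5044: V=(p*·41.2920+(1−p*)·88.6806)/1.07=61.0082; Δ=(41.2920−88.6806)/(86.5865−39.1979)=-1.0000; B=V−Δ·S=119.5126
Node (2,2) S=129.2336: V=(p*·4.1071+(1−p*)·41.2920)/1.07=21.4290; Δ=(4.1071−41.2920)/(191.2657−86.5865)=-0.3552; B=V−Δ·S=67.3363
Node (1,0) S=39.5300: V=(p*·61.0082+(1−p*)·93.0275)/1.07=72.1640; Δ=(61.0082−93.0275)/(58.5044−26.4851)=-1.0000; B=V−Δ·S=111.6940
Node (1,1) S=87.3200: V=(p*·21.4290+(1−p*)·61.0082)/1.07=38.7504; Δ=(21.4290−61.0082)/(129.2336−58.5044)=-0.5596; B=V−Δ·S=87.6136
Node (0,0) S=59.0000: V=(p*·38.7504+(1−p*)·72.1640)/1.07=52.0219; Δ=(38.7504−72.1640)/(87.3200−39.5300)=-0.6992; B=V−Δ·S=93.2733
Each (Δ,B) replicates both successor values, so the strategy is self-financing and V0 is arbitrage-free.

(0,0): Delta=-0.6992 Bond=93.2733
(1,0): Delta=-1.0000 Bond=111.6940
(1,1): Delta=-0.5596 Bond=87.6136
(2,0): Delta=-1.0000 Bond=119.5126
(2,1): Delta=-1.0000 Bond=119.5126
(2,2): Delta=-0.3552 Bond=67.3363
(3,0): Delta=-1.0000 Bond=127.8785
(3,1): Delta=-1.0000 Bond=127.8785
(3,2): Delta=-1.0000 Bond=127.8785
(3,3): Delta=-0.0560 Bond=14.8255
V0=52.0219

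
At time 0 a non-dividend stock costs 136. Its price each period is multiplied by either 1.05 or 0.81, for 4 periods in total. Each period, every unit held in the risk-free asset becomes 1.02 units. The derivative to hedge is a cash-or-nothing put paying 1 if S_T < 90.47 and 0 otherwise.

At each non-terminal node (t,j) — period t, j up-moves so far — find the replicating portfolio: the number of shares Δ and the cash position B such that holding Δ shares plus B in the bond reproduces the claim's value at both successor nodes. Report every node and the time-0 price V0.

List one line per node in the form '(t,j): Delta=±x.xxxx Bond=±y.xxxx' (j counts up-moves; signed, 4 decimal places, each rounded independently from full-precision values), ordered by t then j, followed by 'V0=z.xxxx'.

(0,0): Delta=-0.0012 Bond=0.1676
(1,0): Delta=-0.0080 Bond=0.9166
(1,1): Delta=-0.0004 Bond=0.0644
(2,0): Delta=-0.0401 Bond=3.7996
(2,1): Delta=-0.0044 Bond=0.5256
(2,2): Delta=0.0000 Bond=0.0000
(3,0): Delta=0.0000 Bond=0.9804
(3,1): Delta=-0.0445 Bond=4.2892
(3,2): Delta=0.0000 Bond=0.0000
(3,3): Delta=0.0000 Bond=0.0000
V0=0.0065

Under the risk-neutral measure, an up-move has probability p* = (R−d)/(u−d) = 0.8750 and values discount at R = 1.02.
Terminal payoffs: V(4,0)=1.0000, V(4,1)=1.0000, V(4,2)=0.0000, V(4,3)=0.0000, V(4,4)=0.0000
  t=3,j=0: stock 72.2760 → up 75.8898 (V=1.0000), down 58.5435 (V=1.0000). Price 0.9804; hedge Δ=0.0000, bond B=0.9804.
  t=3,j=1: stock 93.6911 → up 98.3756 (V=0.0000), down 75.8898 (V=1.0000). Price 0.1225; hedge Δ=-0.0445, bond B=4.2892.
  t=3,j=2: stock 121.4514 → up 127.5240 (V=0.0000), down 98.3756 (V=0.0000). Price 0.0000; hedge Δ=0.0000, bond B=0.0000.
  t=3,j=3: stock 157.4370 → up 165.3089 (V=0.0000), down 127.5240 (V=0.0000). Price 0.0000; hedge Δ=0.0000, bond B=0.0000.
  t=2,j=0: stock 89.2296 → up 93.6911 (V=0.1225), down 72.2760 (V=0.9804). Price 0.2253; hedge Δ=-0.0401, bond B=3.7996.
  t=2,j=1: stock 115.6680 → up 121.4514 (V=0.0000), down 93.6911 (V=0.1225). Price 0.0150; hedge Δ=-0.0044, bond B=0.5256.
  t=2,j=2: stock 149.9400 → up 157.4370 (V=0.0000), down 121.4514 (V=0.0000). Price 0.0000; hedge Δ=0.0000, bond B=0.0000.
  t=1,j=0: stock 110.1600 → up 115.6680 (V=0.0150), down 89.2296 (V=0.2253). Price 0.0405; hedge Δ=-0.0080, bond B=0.9166.
  t=1,j=1: stock 142.8000 → up 149.9400 (V=0.0000), down 115.6680 (V=0.0150). Price 0.0018; hedge Δ=-0.0004, bond B=0.0644.
  t=0,j=0: stock 136.0000 → up 142.8000 (V=0.0018), down 110.1600 (V=0.0405). Price 0.0065; hedge Δ=-0.0012, bond B=0.1676.
Each (Δ,B) replicates both successor values, so the strategy is self-financing and V0 is arbitrage-free.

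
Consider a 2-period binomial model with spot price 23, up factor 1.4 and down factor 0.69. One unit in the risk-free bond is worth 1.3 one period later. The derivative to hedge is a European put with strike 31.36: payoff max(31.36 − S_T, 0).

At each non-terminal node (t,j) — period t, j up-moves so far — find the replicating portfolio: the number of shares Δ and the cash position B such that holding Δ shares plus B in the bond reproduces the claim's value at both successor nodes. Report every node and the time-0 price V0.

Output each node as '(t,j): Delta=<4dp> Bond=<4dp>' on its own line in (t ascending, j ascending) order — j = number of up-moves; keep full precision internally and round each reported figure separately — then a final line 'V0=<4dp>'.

Under the risk-neutral measure, an up-move has probability p* = (R−d)/(u−d) = 0.8592 and values discount at R = 1.3.
Terminal payoffs: V(2,0)=20.4097, V(2,1)=9.1420, V(2,2)=0.0000
Node (1,0) S=15.8700: V=(p*·9.1420+(1−p*)·20.4097)/1.3=8.2531; Δ=(9.1420−20.4097)/(22.2180−10.9503)=-1.0000; B=V−Δ·S=24.1231
Node (1,1) S=32.2000: V=(p*·0.0000+(1−p*)·9.1420)/1.3=0.9905; Δ=(0.0000−9.1420)/(45.0800−22.2180)=-0.3999; B=V−Δ·S=13.8665
Node (0,0) S=23.0000: V=(p*·0.9905+(1−p*)·8.2531)/1.3=1.5487; Δ=(0.9905−8.2531)/(32.2000−15.8700)=-0.4447; B=V−Δ·S=11.7778
Self-financing check: at every node Δ·S+B equals the discounted successor values.

(0,0): Delta=-0.4447 Bond=11.7778
(1,0): Delta=-1.0000 Bond=24.1231
(1,1): Delta=-0.3999 Bond=13.8665
V0=1.5487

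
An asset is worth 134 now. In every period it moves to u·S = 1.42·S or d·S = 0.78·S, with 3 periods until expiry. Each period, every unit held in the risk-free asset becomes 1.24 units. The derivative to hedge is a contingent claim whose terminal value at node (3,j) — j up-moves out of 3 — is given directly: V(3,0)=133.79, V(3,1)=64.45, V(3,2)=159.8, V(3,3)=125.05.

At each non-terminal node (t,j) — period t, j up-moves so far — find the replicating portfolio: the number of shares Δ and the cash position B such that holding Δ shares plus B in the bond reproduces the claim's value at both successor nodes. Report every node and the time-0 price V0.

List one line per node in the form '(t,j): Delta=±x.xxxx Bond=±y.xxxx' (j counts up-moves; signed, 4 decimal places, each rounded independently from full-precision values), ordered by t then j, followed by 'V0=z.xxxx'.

(0,0): Delta=0.1146 Bond=52.8547
(1,0): Delta=0.5911 Bond=15.7358
(1,1): Delta=0.0122 Bond=85.0283
(2,0): Delta=-1.3290 Bond=176.0469
(2,1): Delta=1.0038 Bond=-41.7402
(2,2): Delta=-0.2010 Bond=163.0255
V0=68.2123

Since d<R<u, set p* = (R−d)/(u−d) = 0.7188; price each node as the discounted p*-expectation of its children.
Terminal payoffs: V(3,0)=133.7900, V(3,1)=64.4500, V(3,2)=159.8000, V(3,3)=125.0500
  t=2,j=0: stock 81.5256 → up 115.7664 (V=64.4500), down 63.5900 (V=133.7900). Price 67.7031; hedge Δ=-1.3290, bond B=176.0469.
  t=2,j=1: stock 148.4184 → up 210.7541 (V=159.8000), down 115.7664 (V=64.4500). Price 107.2442; hedge Δ=1.0038, bond B=-41.7402.
  t=2,j=2: stock 270.1976 → up 383.6806 (V=125.0500), down 210.7541 (V=159.8000). Price 108.7286; hedge Δ=-0.2010, bond B=163.0255.
  t=1,j=0: stock 104.5200 → up 148.4184 (V=107.2442), down 81.5256 (V=67.7031). Price 77.5188; hedge Δ=0.5911, bond B=15.7358.
  t=1,j=1: stock 190.2800 → up 270.1976 (V=108.7286), down 148.4184 (V=107.2442). Price 87.3477; hedge Δ=0.0122, bond B=85.0283.
  t=0,j=0: stock 134.0000 → up 190.2800 (V=87.3477), down 104.5200 (V=77.5188). Price 68.2123; hedge Δ=0.1146, bond B=52.8547.
Root portfolio cost Δ·134+B reproduces V0=68.2123.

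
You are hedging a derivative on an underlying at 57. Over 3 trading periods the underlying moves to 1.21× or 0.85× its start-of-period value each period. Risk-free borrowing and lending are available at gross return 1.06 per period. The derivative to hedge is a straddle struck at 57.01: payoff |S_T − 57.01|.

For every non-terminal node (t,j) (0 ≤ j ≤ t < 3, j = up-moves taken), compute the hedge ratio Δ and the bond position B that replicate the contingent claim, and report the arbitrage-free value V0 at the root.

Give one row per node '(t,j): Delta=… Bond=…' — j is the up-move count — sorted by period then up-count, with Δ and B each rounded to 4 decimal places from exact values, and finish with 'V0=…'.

(0,0): Delta=0.4740 Bond=-11.5491
(1,0): Delta=-0.1213 Bond=16.5984
(1,1): Delta=0.7727 Bond=-32.8423
(2,0): Delta=-1.0000 Bond=53.7830
(2,1): Delta=0.3197 Bond=-8.2547
(2,2): Delta=1.0000 Bond=-53.7830
V0=15.4690

No-arbitrage ⇒ martingale measure with p* = (R−d)/(u−d) = 0.5833.
Terminal values V(3,·): V(3,0)=22.0049, V(3,1)=7.1792, V(3,2)=13.9256, V(3,3)=43.9690
(2,0): S=41.1825. Δ = (V_up−V_dn)/(S_up−S_dn) = (7.1792−22.0049)/(49.8308−35.0051) = -1.0000. V = [p*·7.1792 + (1−p*)·22.0049]/1.06 = 12.6005. B = V − Δ·S = 53.7830.
(2,1): S=58.6245. Δ = (V_up−V_dn)/(S_up−S_dn) = (13.9256−7.1792)/(70.9356−49.8308) = 0.3197. V = [p*·13.9256 + (1−p*)·7.1792]/1.06 = 10.4855. B = V − Δ·S = -8.2547.
(2,2): S=83.4537. Δ = (V_up−V_dn)/(S_up−S_dn) = (43.9690−13.9256)/(100.9790−70.9356) = 1.0000. V = [p*·43.9690 + (1−p*)·13.9256]/1.06 = 29.6707. B = V − Δ·S = -53.7830.
(1,0): S=48.4500. Δ = (V_up−V_dn)/(S_up−S_dn) = (10.4855−12.6005)/(58.6245−41.1825) = -0.1213. V = [p*·10.4855 + (1−p*)·12.6005]/1.06 = 10.7233. B = V − Δ·S = 16.5984.
(1,1): S=68.9700. Δ = (V_up−V_dn)/(S_up−S_dn) = (29.6707−10.4855)/(83.4537−58.6245) = 0.7727. V = [p*·29.6707 + (1−p*)·10.4855]/1.06 = 20.4499. B = V − Δ·S = -32.8423.
(0,0): S=57.0000. Δ = (V_up−V_dn)/(S_up−S_dn) = (20.4499−10.7233)/(68.9700−48.4500) = 0.4740. V = [p*·20.4499 + (1−p*)·10.7233]/1.06 = 15.4690. B = V − Δ·S = -11.5491.
Self-financing check: at every node Δ·S+B equals the discounted successor values.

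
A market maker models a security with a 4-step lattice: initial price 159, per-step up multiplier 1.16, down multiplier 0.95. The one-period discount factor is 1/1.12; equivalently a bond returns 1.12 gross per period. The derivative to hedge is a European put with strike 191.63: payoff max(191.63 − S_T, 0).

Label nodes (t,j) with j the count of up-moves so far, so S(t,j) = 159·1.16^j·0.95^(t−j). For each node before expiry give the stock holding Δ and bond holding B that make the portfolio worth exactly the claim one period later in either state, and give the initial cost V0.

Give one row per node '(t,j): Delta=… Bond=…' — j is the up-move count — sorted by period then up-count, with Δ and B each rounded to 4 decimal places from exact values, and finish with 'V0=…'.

Since d<R<u, set p* = (R−d)/(u−d) = 0.8095; price each node as the discounted p*-expectation of its children.
Terminal values V(4,·): V(4,0)=62.1235, V(4,1)=33.4958, V(4,2)=0.0000, V(4,3)=0.0000, V(4,4)=0.0000
Node (3,0) S=136.3226: V=(p*·33.4958+(1−p*)·62.1235)/1.12=34.7756; Δ=(33.4958−62.1235)/(158.1342−129.5065)=-1.0000; B=V−Δ·S=171.0982
Node (3,1) S=166.4571: V=(p*·0.0000+(1−p*)·33.4958)/1.12=5.6966; Δ=(0.0000−33.4958)/(193.0902−158.1342)=-0.9582; B=V−Δ·S=165.2002
Node (3,2) S=203.2529: V=(p*·0.0000+(1−p*)·0.0000)/1.12=0.0000; Δ=(0.0000−0.0000)/(235.7733−193.0902)=0.0000; B=V−Δ·S=0.0000
Node (3,3) S=248.1825: V=(p*·0.0000+(1−p*)·0.0000)/1.12=0.0000; Δ=(0.0000−0.0000)/(287.8917−235.7733)=0.0000; B=V−Δ·S=0.0000
Node (2,0) S=143.4975: V=(p*·5.6966+(1−p*)·34.7756)/1.12=10.0316; Δ=(5.6966−34.7756)/(166.4571−136.3226)=-0.9650; B=V−Δ·S=148.5032
Node (2,1) S=175.2180: V=(p*·0.0000+(1−p*)·5.6966)/1.12=0.9688; Δ=(0.0000−5.6966)/(203.2529−166.4571)=-0.1548; B=V−Δ·S=28.0953
Node (2,2) S=213.9504: V=(p*·0.0000+(1−p*)·0.0000)/1.12=0.0000; Δ=(0.0000−0.0000)/(248.1825−203.2529)=0.0000; B=V−Δ·S=0.0000
Node (1,0) S=151.0500: V=(p*·0.9688+(1−p*)·10.0316)/1.12=2.4063; Δ=(0.9688−10.0316)/(175.2180−143.4975)=-0.2857; B=V−Δ·S=45.5626
Node (1,1) S=184.4400: V=(p*·0.0000+(1−p*)·0.9688)/1.12=0.1648; Δ=(0.0000−0.9688)/(213.9504−175.2180)=-0.0250; B=V−Δ·S=4.7781
Node (0,0) S=159.0000: V=(p*·0.1648+(1−p*)·2.4063)/1.12=0.5283; Δ=(0.1648−2.4063)/(184.4400−151.0500)=-0.0671; B=V−Δ·S=11.2023
Self-financing check: at every node Δ·S+B equals the discounted successor values.

(0,0): Delta=-0.0671 Bond=11.2023
(1,0): Delta=-0.2857 Bond=45.5626
(1,1): Delta=-0.0250 Bond=4.7781
(2,0): Delta=-0.9650 Bond=148.5032
(2,1): Delta=-0.1548 Bond=28.0953
(2,2): Delta=0.0000 Bond=0.0000
(3,0): Delta=-1.0000 Bond=171.0982
(3,1): Delta=-0.9582 Bond=165.2002
(3,2): Delta=0.0000 Bond=0.0000
(3,3): Delta=0.0000 Bond=0.0000
V0=0.5283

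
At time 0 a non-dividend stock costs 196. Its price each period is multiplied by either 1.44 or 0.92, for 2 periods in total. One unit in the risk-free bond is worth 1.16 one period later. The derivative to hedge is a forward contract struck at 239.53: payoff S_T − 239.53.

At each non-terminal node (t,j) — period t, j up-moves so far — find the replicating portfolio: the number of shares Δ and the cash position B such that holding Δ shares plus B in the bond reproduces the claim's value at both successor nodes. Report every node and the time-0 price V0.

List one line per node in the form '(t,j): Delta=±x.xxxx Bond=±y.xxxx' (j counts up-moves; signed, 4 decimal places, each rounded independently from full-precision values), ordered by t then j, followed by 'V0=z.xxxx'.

Risk-neutral probability p* = (R−d)/(u−d) = (1.16−0.92)/(1.44−0.92) = 0.4615.
Terminal payoffs: V(2,0)=-73.6356, V(2,1)=20.1308, V(2,2)=166.8956
Node (1,0) S=180.3200: V=(p*·20.1308+(1−p*)·-73.6356)/1.16=-26.1714; Δ=(20.1308−-73.6356)/(259.6608−165.8944)=1.0000; B=V−Δ·S=-206.4914
Node (1,1) S=282.2400: V=(p*·166.8956+(1−p*)·20.1308)/1.16=75.7486; Δ=(166.8956−20.1308)/(406.4256−259.6608)=1.0000; B=V−Δ·S=-206.4914
Node (0,0) S=196.0000: V=(p*·75.7486+(1−p*)·-26.1714)/1.16=17.9902; Δ=(75.7486−-26.1714)/(282.2400−180.3200)=1.0000; B=V−Δ·S=-178.0098
The time-0 hedge costs 17.9902, which is the no-arbitrage price.

(0,0): Delta=1.0000 Bond=-178.0098
(1,0): Delta=1.0000 Bond=-206.4914
(1,1): Delta=1.0000 Bond=-206.4914
V0=17.9902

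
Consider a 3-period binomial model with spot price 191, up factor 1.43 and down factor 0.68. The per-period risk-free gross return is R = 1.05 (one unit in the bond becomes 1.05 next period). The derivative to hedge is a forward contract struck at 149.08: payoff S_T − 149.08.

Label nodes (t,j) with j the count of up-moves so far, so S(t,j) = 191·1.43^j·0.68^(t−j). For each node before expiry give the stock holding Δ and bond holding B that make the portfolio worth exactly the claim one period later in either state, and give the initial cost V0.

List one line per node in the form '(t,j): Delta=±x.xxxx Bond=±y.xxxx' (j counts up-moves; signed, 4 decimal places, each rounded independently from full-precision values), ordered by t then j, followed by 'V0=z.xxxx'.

(0,0): Delta=1.0000 Bond=-128.7809
(1,0): Delta=1.0000 Bond=-135.2200
(1,1): Delta=1.0000 Bond=-135.2200
(2,0): Delta=1.0000 Bond=-141.9810
(2,1): Delta=1.0000 Bond=-141.9810
(2,2): Delta=1.0000 Bond=-141.9810
V0=62.2191

Risk-neutral probability p* = (R−d)/(u−d) = (1.05−0.68)/(1.43−0.68) = 0.4933.
Payoff layer (t=3): V(3,0)=-89.0235, V(3,1)=-22.7847, V(3,2)=116.5116, V(3,3)=409.4435
  t=2,j=0: stock 88.3184 → up 126.2953 (V=-22.7847), down 60.0565 (V=-89.0235). Price -53.6626; hedge Δ=1.0000, bond B=-141.9810.
  t=2,j=1: stock 185.7284 → up 265.5916 (V=116.5116), down 126.2953 (V=-22.7847). Price 43.7474; hedge Δ=1.0000, bond B=-141.9810.
  t=2,j=2: stock 390.5759 → up 558.5235 (V=409.4435), down 265.5916 (V=116.5116). Price 248.5949; hedge Δ=1.0000, bond B=-141.9810.
  t=1,j=0: stock 129.8800 → up 185.7284 (V=43.7474), down 88.3184 (V=-53.6626). Price -5.3400; hedge Δ=1.0000, bond B=-135.2200.
  t=1,j=1: stock 273.1300 → up 390.5759 (V=248.5949), down 185.7284 (V=43.7474). Price 137.9100; hedge Δ=1.0000, bond B=-135.2200.
  t=0,j=0: stock 191.0000 → up 273.1300 (V=137.9100), down 129.8800 (V=-5.3400). Price 62.2191; hedge Δ=1.0000, bond B=-128.7809.
Self-financing check: at every node Δ·S+B equals the discounted successor values.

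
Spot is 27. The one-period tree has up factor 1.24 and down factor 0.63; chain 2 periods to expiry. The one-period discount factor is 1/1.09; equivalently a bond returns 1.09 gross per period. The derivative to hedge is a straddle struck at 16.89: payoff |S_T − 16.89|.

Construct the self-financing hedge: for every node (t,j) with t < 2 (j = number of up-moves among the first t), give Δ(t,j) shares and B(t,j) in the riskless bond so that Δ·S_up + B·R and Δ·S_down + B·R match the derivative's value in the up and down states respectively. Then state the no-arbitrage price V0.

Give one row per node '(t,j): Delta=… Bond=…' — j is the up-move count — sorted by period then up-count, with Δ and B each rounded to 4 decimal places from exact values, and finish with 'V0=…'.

(0,0): Delta=0.8309 Bond=-9.0211
(1,0): Delta=-0.1900 Bond=7.5318
(1,1): Delta=1.0000 Bond=-15.4954
V0=13.4124

Since d<R<u, set p* = (R−d)/(u−d) = 0.7541; price each node as the discounted p*-expectation of its children.
Terminal values V(2,·): V(2,0)=6.1737, V(2,1)=4.2024, V(2,2)=24.6252
Node (1,0) S=17.0100: V=(p*·4.2024+(1−p*)·6.1737)/1.09=4.3001; Δ=(4.2024−6.1737)/(21.0924−10.7163)=-0.1900; B=V−Δ·S=7.5318
Node (1,1) S=33.4800: V=(p*·24.6252+(1−p*)·4.2024)/1.09=17.9846; Δ=(24.6252−4.2024)/(41.5152−21.0924)=1.0000; B=V−Δ·S=-15.4954
Node (0,0) S=27.0000: V=(p*·17.9846+(1−p*)·4.3001)/1.09=13.4124; Δ=(17.9846−4.3001)/(33.4800−17.0100)=0.8309; B=V−Δ·S=-9.0211
Each (Δ,B) replicates both successor values, so the strategy is self-financing and V0 is arbitrage-free.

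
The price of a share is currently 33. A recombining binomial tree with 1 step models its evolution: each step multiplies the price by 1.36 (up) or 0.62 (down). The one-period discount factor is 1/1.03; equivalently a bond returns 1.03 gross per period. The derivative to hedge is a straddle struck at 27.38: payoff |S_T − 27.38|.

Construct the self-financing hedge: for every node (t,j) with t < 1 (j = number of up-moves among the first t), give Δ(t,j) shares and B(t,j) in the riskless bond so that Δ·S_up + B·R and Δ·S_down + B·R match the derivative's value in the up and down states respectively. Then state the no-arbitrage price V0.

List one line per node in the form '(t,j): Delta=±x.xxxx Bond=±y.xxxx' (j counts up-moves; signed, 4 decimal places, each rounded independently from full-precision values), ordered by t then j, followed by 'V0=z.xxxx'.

(0,0): Delta=0.4333 Bond=-1.8877
V0=12.4096

Under the risk-neutral measure, an up-move has probability p* = (R−d)/(u−d) = 0.5541 and values discount at R = 1.03.
Terminal values V(1,·): V(1,0)=6.9200, V(1,1)=17.5000
Node (0,0) S=33.0000: V=(p*·17.5000+(1−p*)·6.9200)/1.03=12.4096; Δ=(17.5000−6.9200)/(44.8800−20.4600)=0.4333; B=V−Δ·S=-1.8877
Each (Δ,B) replicates both successor values, so the strategy is self-financing and V0 is arbitrage-free.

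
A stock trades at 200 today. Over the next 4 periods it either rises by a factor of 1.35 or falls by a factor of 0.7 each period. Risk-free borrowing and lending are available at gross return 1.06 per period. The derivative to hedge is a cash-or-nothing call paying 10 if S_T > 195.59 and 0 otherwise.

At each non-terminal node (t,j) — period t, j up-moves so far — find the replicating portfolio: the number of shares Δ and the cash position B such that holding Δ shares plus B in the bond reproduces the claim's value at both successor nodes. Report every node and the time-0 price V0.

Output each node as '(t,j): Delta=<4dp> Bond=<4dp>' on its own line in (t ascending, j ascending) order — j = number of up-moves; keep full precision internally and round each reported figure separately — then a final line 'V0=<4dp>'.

Since d<R<u, set p* = (R−d)/(u−d) = 0.5538; price each node as the discounted p*-expectation of its children.
Terminal values V(4,·): V(4,0)=0.0000, V(4,1)=0.0000, V(4,2)=0.0000, V(4,3)=10.0000, V(4,4)=10.0000
  t=3,j=0: stock 68.6000 → up 92.6100 (V=0.0000), down 48.0200 (V=0.0000). Price 0.0000; hedge Δ=0.0000, bond B=0.0000.
  t=3,j=1: stock 132.3000 → up 178.6050 (V=0.0000), down 92.6100 (V=0.0000). Price 0.0000; hedge Δ=0.0000, bond B=0.0000.
  t=3,j=2: stock 255.1500 → up 344.4525 (V=10.0000), down 178.6050 (V=0.0000). Price 5.2250; hedge Δ=0.0603, bond B=-10.1597.
  t=3,j=3: stock 492.0750 → up 664.3013 (V=10.0000), down 344.4525 (V=10.0000). Price 9.4340; hedge Δ=0.0000, bond B=9.4340.
  t=2,j=0: stock 98.0000 → up 132.3000 (V=0.0000), down 68.6000 (V=0.0000). Price 0.0000; hedge Δ=0.0000, bond B=0.0000.
  t=2,j=1: stock 189.0000 → up 255.1500 (V=5.2250), down 132.3000 (V=0.0000). Price 2.7300; hedge Δ=0.0425, bond B=-5.3084.
  t=2,j=2: stock 364.5000 → up 492.0750 (V=9.4340), down 255.1500 (V=5.2250). Price 7.1284; hedge Δ=0.0178, bond B=0.6530.
  t=1,j=0: stock 140.0000 → up 189.0000 (V=2.7300), down 98.0000 (V=0.0000). Price 1.4264; hedge Δ=0.0300, bond B=-2.7736.
  t=1,j=1: stock 270.0000 → up 364.5000 (V=7.1284), down 189.0000 (V=2.7300). Price 4.8736; hedge Δ=0.0251, bond B=-1.8931.
  t=0,j=0: stock 200.0000 → up 270.0000 (V=4.8736), down 140.0000 (V=1.4264). Price 3.1468; hedge Δ=0.0265, bond B=-2.1565.
Each (Δ,B) replicates both successor values, so the strategy is self-financing and V0 is arbitrage-free.

(0,0): Delta=0.0265 Bond=-2.1565
(1,0): Delta=0.0300 Bond=-2.7736
(1,1): Delta=0.0251 Bond=-1.8931
(2,0): Delta=0.0000 Bond=0.0000
(2,1): Delta=0.0425 Bond=-5.3084
(2,2): Delta=0.0178 Bond=0.6530
(3,0): Delta=0.0000 Bond=0.0000
(3,1): Delta=0.0000 Bond=0.0000
(3,2): Delta=0.0603 Bond=-10.1597
(3,3): Delta=0.0000 Bond=9.4340
V0=3.1468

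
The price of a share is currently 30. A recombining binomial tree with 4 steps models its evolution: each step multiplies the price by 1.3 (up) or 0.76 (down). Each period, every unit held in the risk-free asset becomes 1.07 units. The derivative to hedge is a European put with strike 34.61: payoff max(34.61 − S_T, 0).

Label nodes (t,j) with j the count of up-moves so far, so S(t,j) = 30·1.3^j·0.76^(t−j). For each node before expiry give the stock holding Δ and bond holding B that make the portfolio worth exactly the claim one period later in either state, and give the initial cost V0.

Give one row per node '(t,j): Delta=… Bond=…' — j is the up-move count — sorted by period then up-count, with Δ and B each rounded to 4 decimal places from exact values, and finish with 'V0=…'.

(0,0): Delta=-0.3322 Bond=14.4085
(1,0): Delta=-0.6380 Bond=22.3904
(1,1): Delta=-0.1995 Bond=10.2433
(2,0): Delta=-1.0000 Bond=30.2297
(2,1): Delta=-0.4810 Bond=19.3043
(2,2): Delta=-0.0774 Bond=4.7697
(3,0): Delta=-1.0000 Bond=32.3458
(3,1): Delta=-1.0000 Bond=32.3458
(3,2): Delta=-0.2560 Bond=11.9823
(3,3): Delta=0.0000 Bond=0.0000
V0=4.4426

No-arbitrage ⇒ martingale measure with p* = (R−d)/(u−d) = 0.5741.
At expiry t=4: V(4,0)=24.6013, V(4,1)=17.4899, V(4,2)=5.3257, V(4,3)=0.0000, V(4,4)=0.0000
(3,0): S=13.1693. Δ = (V_up−V_dn)/(S_up−S_dn) = (17.4899−24.6013)/(17.1201−10.0087) = -1.0000. V = [p*·17.4899 + (1−p*)·24.6013]/1.07 = 19.1765. B = V − Δ·S = 32.3458.
(3,1): S=22.5264. Δ = (V_up−V_dn)/(S_up−S_dn) = (5.3257−17.4899)/(29.2843−17.1201) = -1.0000. V = [p*·5.3257 + (1−p*)·17.4899]/1.07 = 9.8194. B = V − Δ·S = 32.3458.
(3,2): S=38.5320. Δ = (V_up−V_dn)/(S_up−S_dn) = (0.0000−5.3257)/(50.0916−29.2843) = -0.2560. V = [p*·0.0000 + (1−p*)·5.3257]/1.07 = 2.1199. B = V − Δ·S = 11.9823.
(3,3): S=65.9100. Δ = (V_up−V_dn)/(S_up−S_dn) = (0.0000−0.0000)/(85.6830−50.0916) = 0.0000. V = [p*·0.0000 + (1−p*)·0.0000]/1.07 = 0.0000. B = V − Δ·S = 0.0000.
(2,0): S=17.3280. Δ = (V_up−V_dn)/(S_up−S_dn) = (9.8194−19.1765)/(22.5264−13.1693) = -1.0000. V = [p*·9.8194 + (1−p*)·19.1765]/1.07 = 12.9017. B = V − Δ·S = 30.2297.
(2,1): S=29.6400. Δ = (V_up−V_dn)/(S_up−S_dn) = (2.1199−9.8194)/(38.5320−22.5264) = -0.4810. V = [p*·2.1199 + (1−p*)·9.8194]/1.07 = 5.0461. B = V − Δ·S = 19.3043.
(2,2): S=50.7000. Δ = (V_up−V_dn)/(S_up−S_dn) = (0.0000−2.1199)/(65.9100−38.5320) = -0.0774. V = [p*·0.0000 + (1−p*)·2.1199]/1.07 = 0.8439. B = V − Δ·S = 4.7697.
(1,0): S=22.8000. Δ = (V_up−V_dn)/(S_up−S_dn) = (5.0461−12.9017)/(29.6400−17.3280) = -0.6380. V = [p*·5.0461 + (1−p*)·12.9017]/1.07 = 7.8430. B = V − Δ·S = 22.3904.
(1,1): S=39.0000. Δ = (V_up−V_dn)/(S_up−S_dn) = (0.8439−5.0461)/(50.7000−29.6400) = -0.1995. V = [p*·0.8439 + (1−p*)·5.0461]/1.07 = 2.4614. B = V − Δ·S = 10.2433.
(0,0): S=30.0000. Δ = (V_up−V_dn)/(S_up−S_dn) = (2.4614−7.8430)/(39.0000−22.8000) = -0.3322. V = [p*·2.4614 + (1−p*)·7.8430]/1.07 = 4.4426. B = V − Δ·S = 14.4085.
The time-0 hedge costs 4.4426, which is the no-arbitrage price.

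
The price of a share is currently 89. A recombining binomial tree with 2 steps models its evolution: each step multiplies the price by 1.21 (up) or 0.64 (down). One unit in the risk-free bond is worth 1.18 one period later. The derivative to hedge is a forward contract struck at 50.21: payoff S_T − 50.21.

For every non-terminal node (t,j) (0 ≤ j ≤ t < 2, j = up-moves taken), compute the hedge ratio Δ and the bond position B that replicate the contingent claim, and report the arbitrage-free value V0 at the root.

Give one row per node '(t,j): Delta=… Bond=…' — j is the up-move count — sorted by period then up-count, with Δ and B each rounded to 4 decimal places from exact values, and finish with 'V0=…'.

Since d<R<u, set p* = (R−d)/(u−d) = 0.9474; price each node as the discounted p*-expectation of its children.
At expiry t=2: V(2,0)=-13.7556, V(2,1)=18.7116, V(2,2)=80.0949
Node (1,0) S=56.9600: V=(p*·18.7116+(1−p*)·-13.7556)/1.18=14.4092; Δ=(18.7116−-13.7556)/(68.9216−36.4544)=1.0000; B=V−Δ·S=-42.5508
Node (1,1) S=107.6900: V=(p*·80.0949+(1−p*)·18.7116)/1.18=65.1392; Δ=(80.0949−18.7116)/(130.3049−68.9216)=1.0000; B=V−Δ·S=-42.5508
Node (0,0) S=89.0000: V=(p*·65.1392+(1−p*)·14.4092)/1.18=52.9400; Δ=(65.1392−14.4092)/(107.6900−56.9600)=1.0000; B=V−Δ·S=-36.0600
Self-financing check: at every node Δ·S+B equals the discounted successor values.

(0,0): Delta=1.0000 Bond=-36.0600
(1,0): Delta=1.0000 Bond=-42.5508
(1,1): Delta=1.0000 Bond=-42.5508
V0=52.9400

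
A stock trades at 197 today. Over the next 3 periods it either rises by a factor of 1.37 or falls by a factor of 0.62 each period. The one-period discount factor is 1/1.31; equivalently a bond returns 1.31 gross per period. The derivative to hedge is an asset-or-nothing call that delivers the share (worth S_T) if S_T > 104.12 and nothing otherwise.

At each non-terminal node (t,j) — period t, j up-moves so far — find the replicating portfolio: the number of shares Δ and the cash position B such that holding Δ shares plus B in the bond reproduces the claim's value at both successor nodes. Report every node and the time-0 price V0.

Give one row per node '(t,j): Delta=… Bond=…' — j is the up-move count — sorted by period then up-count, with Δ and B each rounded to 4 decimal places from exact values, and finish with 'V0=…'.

(0,0): Delta=1.0588 Bond=-12.4086
(1,0): Delta=1.7575 Bond=-101.5956
(1,1): Delta=1.0313 Bond=-8.8344
(2,0): Delta=0.0000 Bond=0.0000
(2,1): Delta=1.8267 Bond=-144.6632
(2,2): Delta=1.0000 Bond=0.0000
V0=196.1741

No-arbitrage ⇒ martingale measure with p* = (R−d)/(u−d) = 0.9200.
At expiry t=3: V(3,0)=0.0000, V(3,1)=0.0000, V(3,2)=229.2446, V(3,3)=506.5565
  t=2,j=0: stock 75.7268 → up 103.7457 (V=0.0000), down 46.9506 (V=0.0000). Price 0.0000; hedge Δ=0.0000, bond B=0.0000.
  t=2,j=1: stock 167.3318 → up 229.2446 (V=229.2446), down 103.7457 (V=0.0000). Price 160.9962; hedge Δ=1.8267, bond B=-144.6632.
  t=2,j=2: stock 369.7493 → up 506.5565 (V=506.5565), down 229.2446 (V=229.2446). Price 369.7493; hedge Δ=1.0000, bond B=0.0000.
  t=1,j=0: stock 122.1400 → up 167.3318 (V=160.9962), down 75.7268 (V=0.0000). Price 113.0660; hedge Δ=1.7575, bond B=-101.5956.
  t=1,j=1: stock 269.8900 → up 369.7493 (V=369.7493), down 167.3318 (V=160.9962). Price 269.5031; hedge Δ=1.0313, bond B=-8.8344.
  t=0,j=0: stock 197.0000 → up 269.8900 (V=269.5031), down 122.1400 (V=113.0660). Price 196.1741; hedge Δ=1.0588, bond B=-12.4086.
Self-financing check: at every node Δ·S+B equals the discounted successor values.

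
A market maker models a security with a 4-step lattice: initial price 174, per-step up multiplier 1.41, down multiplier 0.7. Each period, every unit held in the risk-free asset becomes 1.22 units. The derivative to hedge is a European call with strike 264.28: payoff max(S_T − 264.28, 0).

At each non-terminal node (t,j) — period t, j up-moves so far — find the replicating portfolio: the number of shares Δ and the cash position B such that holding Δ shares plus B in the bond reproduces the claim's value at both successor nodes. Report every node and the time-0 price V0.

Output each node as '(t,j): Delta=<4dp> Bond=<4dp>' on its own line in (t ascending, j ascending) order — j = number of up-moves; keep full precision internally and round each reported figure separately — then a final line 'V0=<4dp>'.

(0,0): Delta=0.7546 Bond=-61.6524
(1,0): Delta=0.3215 Bond=-22.4698
(1,1): Delta=0.8331 Bond=-94.4886
(2,0): Delta=0.0000 Bond=0.0000
(2,1): Delta=0.3798 Bond=-37.4295
(2,2): Delta=0.9154 Bond=-143.7200
(3,0): Delta=0.0000 Bond=0.0000
(3,1): Delta=0.0000 Bond=0.0000
(3,2): Delta=0.4488 Bond=-62.3489
(3,3): Delta=1.0000 Bond=-216.6230
V0=69.6444

Under the risk-neutral measure, an up-move has probability p* = (R−d)/(u−d) = 0.7324 and values discount at R = 1.22.
Payoff layer (t=4): V(4,0)=0.0000, V(4,1)=0.0000, V(4,2)=0.0000, V(4,3)=77.1523, V(4,4)=423.4622
Node (3,0) S=59.6820: V=(p*·0.0000+(1−p*)·0.0000)/1.22=0.0000; Δ=(0.0000−0.0000)/(84.1516−41.7774)=0.0000; B=V−Δ·S=0.0000
Node (3,1) S=120.2166: V=(p*·0.0000+(1−p*)·0.0000)/1.22=0.0000; Δ=(0.0000−0.0000)/(169.5054−84.1516)=0.0000; B=V−Δ·S=0.0000
Node (3,2) S=242.1506: V=(p*·77.1523+(1−p*)·0.0000)/1.22=46.3163; Δ=(77.1523−0.0000)/(341.4323−169.5054)=0.4488; B=V−Δ·S=-62.3489
Node (3,3) S=487.7605: V=(p*·423.4622+(1−p*)·77.1523)/1.22=271.1375; Δ=(423.4622−77.1523)/(687.7422−341.4323)=1.0000; B=V−Δ·S=-216.6230
Node (2,0) S=85.2600: V=(p*·0.0000+(1−p*)·0.0000)/1.22=0.0000; Δ=(0.0000−0.0000)/(120.2166−59.6820)=0.0000; B=V−Δ·S=0.0000
Node (2,1) S=171.7380: V=(p*·46.3163+(1−p*)·0.0000)/1.22=27.8048; Δ=(46.3163−0.0000)/(242.1506−120.2166)=0.3798; B=V−Δ·S=-37.4295
Node (2,2) S=345.9294: V=(p*·271.1375+(1−p*)·46.3163)/1.22=172.9296; Δ=(271.1375−46.3163)/(487.7605−242.1506)=0.9154; B=V−Δ·S=-143.7200
Node (1,0) S=121.8000: V=(p*·27.8048+(1−p*)·0.0000)/1.22=16.6918; Δ=(27.8048−0.0000)/(171.7380−85.2600)=0.3215; B=V−Δ·S=-22.4698
Node (1,1) S=245.3400: V=(p*·172.9296+(1−p*)·27.8048)/1.22=109.9126; Δ=(172.9296−27.8048)/(345.9294−171.7380)=0.8331; B=V−Δ·S=-94.4886
Node (0,0) S=174.0000: V=(p*·109.9126+(1−p*)·16.6918)/1.22=69.6444; Δ=(109.9126−16.6918)/(245.3400−121.8000)=0.7546; B=V−Δ·S=-61.6524
Self-financing check: at every node Δ·S+B equals the discounted successor values.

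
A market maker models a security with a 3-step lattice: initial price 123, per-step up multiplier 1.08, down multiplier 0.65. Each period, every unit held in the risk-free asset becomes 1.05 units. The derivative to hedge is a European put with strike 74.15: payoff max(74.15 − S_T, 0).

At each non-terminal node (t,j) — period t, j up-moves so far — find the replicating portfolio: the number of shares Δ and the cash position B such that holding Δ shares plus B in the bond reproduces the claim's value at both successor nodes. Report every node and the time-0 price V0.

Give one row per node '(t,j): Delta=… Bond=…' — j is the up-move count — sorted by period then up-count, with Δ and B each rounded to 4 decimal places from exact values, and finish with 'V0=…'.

The replicating-portfolio and risk-neutral prices coincide; use p* = (1.05−0.65)/(1.08−0.65) = 0.9302 for the latter.
Terminal payoffs: V(3,0)=40.3711, V(3,1)=18.0251, V(3,2)=0.0000, V(3,3)=0.0000
Node (2,0) S=51.9675: V=(p*·18.0251+(1−p*)·40.3711)/1.05=18.6515; Δ=(18.0251−40.3711)/(56.1249−33.7789)=-1.0000; B=V−Δ·S=70.6190
Node (2,1) S=86.3460: V=(p*·0.0000+(1−p*)·18.0251)/1.05=1.1977; Δ=(0.0000−18.0251)/(93.2537−56.1249)=-0.4855; B=V−Δ·S=43.1165
Node (2,2) S=143.4672: V=(p*·0.0000+(1−p*)·0.0000)/1.05=0.0000; Δ=(0.0000−0.0000)/(154.9446−93.2537)=0.0000; B=V−Δ·S=0.0000
Node (1,0) S=79.9500: V=(p*·1.1977+(1−p*)·18.6515)/1.05=2.3004; Δ=(1.1977−18.6515)/(86.3460−51.9675)=-0.5077; B=V−Δ·S=42.8908
Node (1,1) S=132.8400: V=(p*·0.0000+(1−p*)·1.1977)/1.05=0.0796; Δ=(0.0000−1.1977)/(143.4672−86.3460)=-0.0210; B=V−Δ·S=2.8649
Node (0,0) S=123.0000: V=(p*·0.0796+(1−p*)·2.3004)/1.05=0.2234; Δ=(0.0796−2.3004)/(132.8400−79.9500)=-0.0420; B=V−Δ·S=5.3880
The time-0 hedge costs 0.2234, which is the no-arbitrage price.

(0,0): Delta=-0.0420 Bond=5.3880
(1,0): Delta=-0.5077 Bond=42.8908
(1,1): Delta=-0.0210 Bond=2.8649
(2,0): Delta=-1.0000 Bond=70.6190
(2,1): Delta=-0.4855 Bond=43.1165
(2,2): Delta=0.0000 Bond=0.0000
V0=0.2234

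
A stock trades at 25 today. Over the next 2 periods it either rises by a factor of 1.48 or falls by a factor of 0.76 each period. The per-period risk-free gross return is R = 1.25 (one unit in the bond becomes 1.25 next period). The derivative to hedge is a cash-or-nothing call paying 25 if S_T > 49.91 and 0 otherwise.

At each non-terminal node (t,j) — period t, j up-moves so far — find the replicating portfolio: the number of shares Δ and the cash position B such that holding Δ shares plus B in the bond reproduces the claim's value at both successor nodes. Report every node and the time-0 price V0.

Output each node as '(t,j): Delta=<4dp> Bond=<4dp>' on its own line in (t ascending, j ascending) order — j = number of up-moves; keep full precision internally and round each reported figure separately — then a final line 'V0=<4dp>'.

The replicating-portfolio and risk-neutral prices coincide; use p* = (1.25−0.76)/(1.48−0.76) = 0.6806 for the latter.
Terminal payoffs: V(2,0)=0.0000, V(2,1)=0.0000, V(2,2)=25.0000
  t=1,j=0: stock 19.0000 → up 28.1200 (V=0.0000), down 14.4400 (V=0.0000). Price 0.0000; hedge Δ=0.0000, bond B=0.0000.
  t=1,j=1: stock 37.0000 → up 54.7600 (V=25.0000), down 28.1200 (V=0.0000). Price 13.6111; hedge Δ=0.9384, bond B=-21.1111.
  t=0,j=0: stock 25.0000 → up 37.0000 (V=13.6111), down 19.0000 (V=0.0000). Price 7.4105; hedge Δ=0.7562, bond B=-11.4938.
Self-financing check: at every node Δ·S+B equals the discounted successor values.

(0,0): Delta=0.7562 Bond=-11.4938
(1,0): Delta=0.0000 Bond=0.0000
(1,1): Delta=0.9384 Bond=-21.1111
V0=7.4105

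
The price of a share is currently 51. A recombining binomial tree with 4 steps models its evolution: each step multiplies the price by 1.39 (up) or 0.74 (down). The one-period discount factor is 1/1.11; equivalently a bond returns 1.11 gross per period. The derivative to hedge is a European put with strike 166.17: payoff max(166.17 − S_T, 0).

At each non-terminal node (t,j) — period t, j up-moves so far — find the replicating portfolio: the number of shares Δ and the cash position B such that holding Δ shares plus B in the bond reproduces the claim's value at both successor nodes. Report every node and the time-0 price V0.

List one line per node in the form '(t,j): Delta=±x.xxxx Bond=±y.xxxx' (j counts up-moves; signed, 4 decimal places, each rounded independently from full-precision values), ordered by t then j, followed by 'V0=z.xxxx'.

(0,0): Delta=-0.9015 Bond=106.1121
(1,0): Delta=-1.0000 Bond=121.5021
(1,1): Delta=-0.8618 Bond=114.9710
(2,0): Delta=-1.0000 Bond=134.8673
(2,1): Delta=-1.0000 Bond=134.8673
(2,2): Delta=-0.8061 Bond=122.1317
(3,0): Delta=-1.0000 Bond=149.7027
(3,1): Delta=-1.0000 Bond=149.7027
(3,2): Delta=-1.0000 Bond=149.7027
(3,3): Delta=-0.7280 Bond=124.8683
V0=60.1360

The replicating-portfolio and risk-neutral prices coincide; use p* = (1.11−0.74)/(1.39−0.74) = 0.5692 for the latter.
Terminal payoffs: V(4,0)=150.8768, V(4,1)=137.4437, V(4,2)=112.2111, V(4,3)=64.8147, V(4,4)=0.0000
(3,0): S=20.6664. Δ = (V_up−V_dn)/(S_up−S_dn) = (137.4437−150.8768)/(28.7263−15.2932) = -1.0000. V = [p*·137.4437 + (1−p*)·150.8768]/1.11 = 129.0363. B = V − Δ·S = 149.7027.
(3,1): S=38.8194. Δ = (V_up−V_dn)/(S_up−S_dn) = (112.2111−137.4437)/(53.9589−28.7263) = -1.0000. V = [p*·112.2111 + (1−p*)·137.4437]/1.11 = 110.8833. B = V − Δ·S = 149.7027.
(3,2): S=72.9175. Δ = (V_up−V_dn)/(S_up−S_dn) = (64.8147−112.2111)/(101.3553−53.9589) = -1.0000. V = [p*·64.8147 + (1−p*)·112.2111]/1.11 = 76.7852. B = V − Δ·S = 149.7027.
(3,3): S=136.9666. Δ = (V_up−V_dn)/(S_up−S_dn) = (0.0000−64.8147)/(190.3835−101.3553) = -0.7280. V = [p*·0.0000 + (1−p*)·64.8147]/1.11 = 25.1533. B = V − Δ·S = 124.8683.
(2,0): S=27.9276. Δ = (V_up−V_dn)/(S_up−S_dn) = (110.8833−129.0363)/(38.8194−20.6664) = -1.0000. V = [p*·110.8833 + (1−p*)·129.0363]/1.11 = 106.9397. B = V − Δ·S = 134.8673.
(2,1): S=52.4586. Δ = (V_up−V_dn)/(S_up−S_dn) = (76.7852−110.8833)/(72.9175−38.8194) = -1.0000. V = [p*·76.7852 + (1−p*)·110.8833]/1.11 = 82.4087. B = V − Δ·S = 134.8673.
(2,2): S=98.5371. Δ = (V_up−V_dn)/(S_up−S_dn) = (25.1533−76.7852)/(136.9666−72.9175) = -0.8061. V = [p*·25.1533 + (1−p*)·76.7852]/1.11 = 42.6980. B = V − Δ·S = 122.1317.
(1,0): S=37.7400. Δ = (V_up−V_dn)/(S_up−S_dn) = (82.4087−106.9397)/(52.4586−27.9276) = -1.0000. V = [p*·82.4087 + (1−p*)·106.9397]/1.11 = 83.7621. B = V − Δ·S = 121.5021.
(1,1): S=70.8900. Δ = (V_up−V_dn)/(S_up−S_dn) = (42.6980−82.4087)/(98.5371−52.4586) = -0.8618. V = [p*·42.6980 + (1−p*)·82.4087]/1.11 = 53.8776. B = V − Δ·S = 114.9710.
(0,0): S=51.0000. Δ = (V_up−V_dn)/(S_up−S_dn) = (53.8776−83.7621)/(70.8900−37.7400) = -0.9015. V = [p*·53.8776 + (1−p*)·83.7621]/1.11 = 60.1360. B = V − Δ·S = 106.1121.
The time-0 hedge costs 60.1360, which is the no-arbitrage price.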